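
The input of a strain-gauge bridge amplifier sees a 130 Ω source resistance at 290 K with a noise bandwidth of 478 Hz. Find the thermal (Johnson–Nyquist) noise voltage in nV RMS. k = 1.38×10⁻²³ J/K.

V_n = √(4kTRB)
4kTRB = 4 × 1.38×10⁻²³ × 290 × 1.30×10² × 4.78×10² = 9.95×10⁻¹⁶ V²
V_n = √(9.95×10⁻¹⁶) = 3.15×10⁻⁸ V = 31.5 nV

31.5 nV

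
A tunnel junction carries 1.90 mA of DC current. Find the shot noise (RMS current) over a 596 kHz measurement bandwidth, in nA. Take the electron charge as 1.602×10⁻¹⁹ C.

19.0 nA

I_n = √(2qI·B)
2qI·B = 2 × 1.602×10⁻¹⁹ × 1.90×10⁻³ × 5.96×10⁵ = 3.63×10⁻¹⁶ A²
I_n = √(3.63×10⁻¹⁶) = 1.90×10⁻⁸ A = 19.0 nA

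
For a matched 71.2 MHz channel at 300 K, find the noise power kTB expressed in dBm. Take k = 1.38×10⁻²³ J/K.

−95.3 dBm

P_n = kTB = 1.38×10⁻²³ × 300 × 7.12×10⁷ = 2.95×10⁻¹³ W
In dBm: 10 log₁₀(2.95×10⁻¹³ / 10⁻³) = −95.3 dBm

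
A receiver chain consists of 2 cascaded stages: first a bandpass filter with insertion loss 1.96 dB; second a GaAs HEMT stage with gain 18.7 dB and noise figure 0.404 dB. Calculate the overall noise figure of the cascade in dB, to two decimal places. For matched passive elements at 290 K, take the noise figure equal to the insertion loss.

Convert to linear (a loss of L dB is a gain of −L dB): F_i = 10^(NF_i/10), G_i = 10^(G_i,dB/10)
  Stage 1: F_1 = 10^(1.96/10) = 1.570, G_1 = 10^(−1.96/10) = 0.6368
  Stage 2: F_2 = 10^(0.404/10) = 1.097, G_2 = 10^(18.7/10) = 74.13
Friis cascade:
  F = 1.570 + (1.097 − 1)/0.6368 = 1.723
NF = 10 log₁₀(1.723) = 2.36 dB

2.36 dB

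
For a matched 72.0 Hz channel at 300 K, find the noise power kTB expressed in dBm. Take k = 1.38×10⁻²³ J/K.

P_n = kTB = 1.38×10⁻²³ × 300 × 7.20×10¹ = 2.98×10⁻¹⁹ W
In dBm: 10 log₁₀(2.98×10⁻¹⁹ / 10⁻³) = −155.3 dBm

−155.3 dBm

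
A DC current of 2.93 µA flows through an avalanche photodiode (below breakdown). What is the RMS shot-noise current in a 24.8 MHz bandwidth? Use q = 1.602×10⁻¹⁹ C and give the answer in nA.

I_n = √(2qI·B)
2qI·B = 2 × 1.602×10⁻¹⁹ × 2.93×10⁻⁶ × 2.48×10⁷ = 2.33×10⁻¹⁷ A²
I_n = √(2.33×10⁻¹⁷) = 4.83×10⁻⁹ A = 4.83 nA

4.83 nA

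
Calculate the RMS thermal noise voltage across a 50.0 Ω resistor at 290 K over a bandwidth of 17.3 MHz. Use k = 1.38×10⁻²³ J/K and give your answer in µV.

3.72 µV

V_n = √(4kTRB)
4kTRB = 4 × 1.38×10⁻²³ × 290 × 5.00×10¹ × 1.73×10⁷ = 1.38×10⁻¹¹ V²
V_n = √(1.38×10⁻¹¹) = 3.72×10⁻⁶ V = 3.72 µV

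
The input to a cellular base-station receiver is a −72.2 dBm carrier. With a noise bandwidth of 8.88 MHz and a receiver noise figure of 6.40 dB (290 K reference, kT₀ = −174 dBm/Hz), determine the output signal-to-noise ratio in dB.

Noise floor: N = −174 + 10 log₁₀(B) + NF
10 log₁₀(8.88×10⁶) = 69.48 dB
N = −174 + 69.48 + 6.40 = −98.12 dBm
SNR = P_sig − N = −72.2 − (−98.12) = 25.92 dB → 25.9 dB

25.9 dB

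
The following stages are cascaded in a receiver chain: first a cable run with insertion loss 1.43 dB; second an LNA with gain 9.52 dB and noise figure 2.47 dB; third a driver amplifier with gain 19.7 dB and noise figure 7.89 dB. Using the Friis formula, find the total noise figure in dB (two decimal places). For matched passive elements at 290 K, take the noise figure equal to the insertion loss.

5.12 dB

Convert to linear (a loss of L dB is a gain of −L dB): F_i = 10^(NF_i/10), G_i = 10^(G_i,dB/10)
  Stage 1: F_1 = 10^(1.43/10) = 1.390, G_1 = 10^(−1.43/10) = 0.7194
  Stage 2: F_2 = 10^(2.47/10) = 1.766, G_2 = 10^(9.52/10) = 8.954
  Stage 3: F_3 = 10^(7.89/10) = 6.152, G_3 = 10^(19.7/10) = 93.33
Friis cascade:
  F = 1.390 + (1.766 − 1)/0.7194 + (6.152 − 1)/6.442 = 3.254
NF = 10 log₁₀(3.254) = 5.12 dB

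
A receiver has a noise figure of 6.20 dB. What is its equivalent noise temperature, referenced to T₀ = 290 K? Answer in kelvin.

F = 10^(6.20/10) = 4.16869
T_e = (F − 1)·T₀ = (4.16869 − 1) × 290 = 919 K

919 K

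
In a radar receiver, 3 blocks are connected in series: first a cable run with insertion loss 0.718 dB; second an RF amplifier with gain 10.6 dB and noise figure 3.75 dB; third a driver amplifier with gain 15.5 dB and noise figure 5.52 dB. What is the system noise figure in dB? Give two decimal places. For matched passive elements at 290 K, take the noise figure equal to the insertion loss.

4.86 dB

Convert to linear (a loss of L dB is a gain of −L dB): F_i = 10^(NF_i/10), G_i = 10^(G_i,dB/10)
  Stage 1: F_1 = 10^(0.718/10) = 1.180, G_1 = 10^(−0.718/10) = 0.8476
  Stage 2: F_2 = 10^(3.75/10) = 2.371, G_2 = 10^(10.6/10) = 11.48
  Stage 3: F_3 = 10^(5.52/10) = 3.565, G_3 = 10^(15.5/10) = 35.48
Friis cascade:
  F = 1.180 + (2.371 − 1)/0.8476 + (3.565 − 1)/9.732 = 3.061
NF = 10 log₁₀(3.061) = 4.86 dB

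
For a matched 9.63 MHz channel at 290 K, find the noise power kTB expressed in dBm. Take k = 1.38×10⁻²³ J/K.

−104.1 dBm

P_n = kTB = 1.38×10⁻²³ × 290 × 9.63×10⁶ = 3.85×10⁻¹⁴ W
In dBm: 10 log₁₀(3.85×10⁻¹⁴ / 10⁻³) = −104.1 dBm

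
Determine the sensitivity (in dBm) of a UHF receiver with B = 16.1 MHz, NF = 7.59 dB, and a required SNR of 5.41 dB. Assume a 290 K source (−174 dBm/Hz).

Sensitivity = −174 + 10 log₁₀(B) + NF + SNR_min
= −174 + 72.07 + 7.59 + 5.41
= −88.93 dBm → −88.9 dBm

−88.9 dBm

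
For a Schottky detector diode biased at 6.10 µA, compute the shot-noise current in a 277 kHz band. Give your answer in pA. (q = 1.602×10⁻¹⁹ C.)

I_n = √(2qI·B)
2qI·B = 2 × 1.602×10⁻¹⁹ × 6.10×10⁻⁶ × 2.77×10⁵ = 5.41×10⁻¹⁹ A²
I_n = √(5.41×10⁻¹⁹) = 7.36×10⁻¹⁰ A = 736 pA

736 pA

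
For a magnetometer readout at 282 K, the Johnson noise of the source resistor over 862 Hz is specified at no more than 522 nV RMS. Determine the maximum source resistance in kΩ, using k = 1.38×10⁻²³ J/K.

20.3 kΩ

Johnson–Nyquist: V_n = √(4kTRB) ⇒ R = V_n² / (4kTB)
4kTB = 4 × 1.38×10⁻²³ × 282 × 8.62×10² = 1.34×10⁻¹⁷
R = (5.22×10⁻⁷)² / 1.34×10⁻¹⁷ = 2.03×10⁴ Ω = 20.3 kΩ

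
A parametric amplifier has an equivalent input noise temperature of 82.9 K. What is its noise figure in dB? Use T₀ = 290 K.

1.09 dB

F = 1 + T_e/T₀ = 1 + 82.9/290 = 1.28586
NF = 10 log₁₀(1.28586) = 1.09 dB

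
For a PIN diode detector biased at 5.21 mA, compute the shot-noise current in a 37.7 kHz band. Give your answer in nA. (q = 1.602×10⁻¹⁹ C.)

I_n = √(2qI·B)
2qI·B = 2 × 1.602×10⁻¹⁹ × 5.21×10⁻³ × 3.77×10⁴ = 6.29×10⁻¹⁷ A²
I_n = √(6.29×10⁻¹⁷) = 7.93×10⁻⁹ A = 7.93 nA

7.93 nA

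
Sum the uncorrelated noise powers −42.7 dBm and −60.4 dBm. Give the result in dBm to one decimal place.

Convert to linear, add, convert back:
P₁ = 5.37×10⁻⁸ W, P₂ = 9.12×10⁻¹⁰ W
P_tot = 5.46×10⁻⁸ W → 10 log₁₀(P_tot / 10⁻³) = −42.6 dBm

−42.6 dBm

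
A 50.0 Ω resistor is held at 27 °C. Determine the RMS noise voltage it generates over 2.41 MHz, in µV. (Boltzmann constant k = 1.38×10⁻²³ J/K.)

T = 27 °C + 273.15 = 300.15 K
V_n = √(4kTRB)
4kTRB = 4 × 1.38×10⁻²³ × 300.15 × 5.00×10¹ × 2.41×10⁶ = 2.00×10⁻¹² V²
V_n = √(2.00×10⁻¹²) = 1.41×10⁻⁶ V = 1.41 µV

1.41 µV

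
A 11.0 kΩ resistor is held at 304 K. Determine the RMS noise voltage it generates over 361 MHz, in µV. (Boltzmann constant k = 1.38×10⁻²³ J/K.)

258 µV

V_n = √(4kTRB)
4kTRB = 4 × 1.38×10⁻²³ × 304 × 1.10×10⁴ × 3.61×10⁸ = 6.66×10⁻⁸ V²
V_n = √(6.66×10⁻⁸) = 2.58×10⁻⁴ V = 258 µV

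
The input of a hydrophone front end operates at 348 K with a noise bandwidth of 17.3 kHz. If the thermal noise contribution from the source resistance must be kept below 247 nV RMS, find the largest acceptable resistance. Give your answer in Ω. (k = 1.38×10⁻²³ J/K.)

184 Ω

Johnson–Nyquist: V_n = √(4kTRB) ⇒ R = V_n² / (4kTB)
4kTB = 4 × 1.38×10⁻²³ × 348 × 1.73×10⁴ = 3.32×10⁻¹⁶
R = (2.47×10⁻⁷)² / 3.32×10⁻¹⁶ = 1.84×10² Ω = 184 Ω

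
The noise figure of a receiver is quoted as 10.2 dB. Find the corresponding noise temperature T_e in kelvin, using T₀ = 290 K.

2747 K

F = 10^(10.2/10) = 10.4713
T_e = (F − 1)·T₀ = (10.4713 − 1) × 290 = 2747 K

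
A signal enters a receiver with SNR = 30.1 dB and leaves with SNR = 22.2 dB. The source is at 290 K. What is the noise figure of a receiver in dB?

7.9 dB

NF (dB) = SNR_in(dB) − SNR_out(dB) when the source is at T₀
NF = 30.1 − 22.2 = 7.9 dB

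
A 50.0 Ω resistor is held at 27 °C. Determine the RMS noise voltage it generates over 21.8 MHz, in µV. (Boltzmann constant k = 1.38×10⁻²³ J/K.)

T = 27 °C + 273.15 = 300.15 K
V_n = √(4kTRB)
4kTRB = 4 × 1.38×10⁻²³ × 300.15 × 5.00×10¹ × 2.18×10⁷ = 1.81×10⁻¹¹ V²
V_n = √(1.81×10⁻¹¹) = 4.25×10⁻⁶ V = 4.25 µV

4.25 µV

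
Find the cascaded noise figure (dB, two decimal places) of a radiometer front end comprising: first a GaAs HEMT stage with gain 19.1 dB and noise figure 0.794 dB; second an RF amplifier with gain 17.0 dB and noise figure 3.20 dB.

Convert to linear (a loss of L dB is a gain of −L dB): F_i = 10^(NF_i/10), G_i = 10^(G_i,dB/10)
  Stage 1: F_1 = 10^(0.794/10) = 1.201, G_1 = 10^(19.1/10) = 81.28
  Stage 2: F_2 = 10^(3.20/10) = 2.089, G_2 = 10^(17.0/10) = 50.12
Friis cascade:
  F = 1.201 + (2.089 − 1)/81.28 = 1.214
NF = 10 log₁₀(1.214) = 0.84 dB

0.84 dB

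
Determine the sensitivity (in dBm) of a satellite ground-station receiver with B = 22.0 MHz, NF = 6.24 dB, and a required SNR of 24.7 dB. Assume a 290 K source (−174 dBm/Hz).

Sensitivity = −174 + 10 log₁₀(B) + NF + SNR_min
= −174 + 73.42 + 6.24 + 24.7
= −69.64 dBm → −69.6 dBm

−69.6 dBm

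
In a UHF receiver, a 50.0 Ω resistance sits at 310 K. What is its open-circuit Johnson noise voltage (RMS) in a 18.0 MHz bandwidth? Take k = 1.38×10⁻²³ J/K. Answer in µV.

V_n = √(4kTRB)
4kTRB = 4 × 1.38×10⁻²³ × 310 × 5.00×10¹ × 1.80×10⁷ = 1.54×10⁻¹¹ V²
V_n = √(1.54×10⁻¹¹) = 3.92×10⁻⁶ V = 3.92 µV

3.92 µV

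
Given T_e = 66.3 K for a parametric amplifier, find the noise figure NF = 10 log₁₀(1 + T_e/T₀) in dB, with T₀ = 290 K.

F = 1 + T_e/T₀ = 1 + 66.3/290 = 1.22862
NF = 10 log₁₀(1.22862) = 0.894 dB

0.894 dB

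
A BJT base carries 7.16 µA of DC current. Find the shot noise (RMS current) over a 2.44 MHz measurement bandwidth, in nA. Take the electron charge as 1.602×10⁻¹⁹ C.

I_n = √(2qI·B)
2qI·B = 2 × 1.602×10⁻¹⁹ × 7.16×10⁻⁶ × 2.44×10⁶ = 5.60×10⁻¹⁸ A²
I_n = √(5.60×10⁻¹⁸) = 2.37×10⁻⁹ A = 2.37 nA

2.37 nA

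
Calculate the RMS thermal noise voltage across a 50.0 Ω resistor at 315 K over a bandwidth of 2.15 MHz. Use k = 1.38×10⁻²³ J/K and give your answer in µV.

1.37 µV

V_n = √(4kTRB)
4kTRB = 4 × 1.38×10⁻²³ × 315 × 5.00×10¹ × 2.15×10⁶ = 1.87×10⁻¹² V²
V_n = √(1.87×10⁻¹²) = 1.37×10⁻⁶ V = 1.37 µV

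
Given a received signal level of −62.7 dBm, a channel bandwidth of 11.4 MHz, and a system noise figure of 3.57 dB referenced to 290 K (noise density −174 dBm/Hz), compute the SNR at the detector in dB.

Noise floor: N = −174 + 10 log₁₀(B) + NF
10 log₁₀(1.14×10⁷) = 70.57 dB
N = −174 + 70.57 + 3.57 = −99.86 dBm
SNR = P_sig − N = −62.7 − (−99.86) = 37.16 dB → 37.2 dB

37.2 dB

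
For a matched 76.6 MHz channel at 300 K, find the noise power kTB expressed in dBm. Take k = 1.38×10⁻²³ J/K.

−95.0 dBm

P_n = kTB = 1.38×10⁻²³ × 300 × 7.66×10⁷ = 3.17×10⁻¹³ W
In dBm: 10 log₁₀(3.17×10⁻¹³ / 10⁻³) = −95.0 dBm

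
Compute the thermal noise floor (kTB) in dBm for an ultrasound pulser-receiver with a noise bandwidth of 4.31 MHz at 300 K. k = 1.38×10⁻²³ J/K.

−107.5 dBm

P_n = kTB = 1.38×10⁻²³ × 300 × 4.31×10⁶ = 1.78×10⁻¹⁴ W
In dBm: 10 log₁₀(1.78×10⁻¹⁴ / 10⁻³) = −107.5 dBm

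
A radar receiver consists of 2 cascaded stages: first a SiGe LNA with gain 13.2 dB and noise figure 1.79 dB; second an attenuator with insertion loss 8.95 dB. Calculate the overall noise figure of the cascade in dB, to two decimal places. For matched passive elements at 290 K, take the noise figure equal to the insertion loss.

Convert to linear (a loss of L dB is a gain of −L dB): F_i = 10^(NF_i/10), G_i = 10^(G_i,dB/10)
  Stage 1: F_1 = 10^(1.79/10) = 1.510, G_1 = 10^(13.2/10) = 20.89
  Stage 2: F_2 = 10^(8.95/10) = 7.852, G_2 = 10^(−8.95/10) = 0.1274
Friis cascade:
  F = 1.510 + (7.852 − 1)/20.89 = 1.838
NF = 10 log₁₀(1.838) = 2.64 dB

2.64 dB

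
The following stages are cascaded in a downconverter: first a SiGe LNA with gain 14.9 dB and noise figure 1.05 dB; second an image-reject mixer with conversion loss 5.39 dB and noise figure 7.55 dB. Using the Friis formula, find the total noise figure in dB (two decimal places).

Convert to linear (a loss of L dB is a gain of −L dB): F_i = 10^(NF_i/10), G_i = 10^(G_i,dB/10)
  Stage 1: F_1 = 10^(1.05/10) = 1.274, G_1 = 10^(14.9/10) = 30.90
  Stage 2: F_2 = 10^(7.55/10) = 5.689, G_2 = 10^(−5.39/10) = 0.2891
Friis cascade:
  F = 1.274 + (5.689 − 1)/30.90 = 1.425
NF = 10 log₁₀(1.425) = 1.54 dB

1.54 dB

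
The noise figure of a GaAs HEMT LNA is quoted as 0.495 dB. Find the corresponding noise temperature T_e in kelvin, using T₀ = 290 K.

35.0 K

F = 10^(0.495/10) = 1.12073
T_e = (F − 1)·T₀ = (1.12073 − 1) × 290 = 35.0 K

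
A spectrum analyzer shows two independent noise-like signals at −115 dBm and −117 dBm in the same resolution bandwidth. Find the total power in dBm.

Convert to linear, add, convert back:
P₁ = 3.16×10⁻¹⁵ W, P₂ = 2.00×10⁻¹⁵ W
P_tot = 5.16×10⁻¹⁵ W → 10 log₁₀(P_tot / 10⁻³) = −112.9 dBm

−112.9 dBm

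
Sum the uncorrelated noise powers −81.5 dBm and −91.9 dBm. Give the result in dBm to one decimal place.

Convert to linear, add, convert back:
P₁ = 7.08×10⁻¹² W, P₂ = 6.46×10⁻¹³ W
P_tot = 7.73×10⁻¹² W → 10 log₁₀(P_tot / 10⁻³) = −81.1 dBm

−81.1 dBm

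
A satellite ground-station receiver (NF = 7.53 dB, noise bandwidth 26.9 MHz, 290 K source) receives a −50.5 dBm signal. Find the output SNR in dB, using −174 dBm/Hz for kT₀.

41.7 dB

Noise floor: N = −174 + 10 log₁₀(B) + NF
10 log₁₀(2.69×10⁷) = 74.3 dB
N = −174 + 74.3 + 7.53 = −92.17 dBm
SNR = P_sig − N = −50.5 − (−92.17) = 41.67 dB → 41.7 dB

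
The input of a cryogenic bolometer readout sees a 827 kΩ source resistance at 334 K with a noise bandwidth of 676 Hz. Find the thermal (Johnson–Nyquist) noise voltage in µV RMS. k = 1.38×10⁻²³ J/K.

V_n = √(4kTRB)
4kTRB = 4 × 1.38×10⁻²³ × 334 × 8.27×10⁵ × 6.76×10² = 1.03×10⁻¹¹ V²
V_n = √(1.03×10⁻¹¹) = 3.21×10⁻⁶ V = 3.21 µV

3.21 µV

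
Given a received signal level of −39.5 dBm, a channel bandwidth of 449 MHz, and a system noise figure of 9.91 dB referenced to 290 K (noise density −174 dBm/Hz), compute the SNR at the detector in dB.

Noise floor: N = −174 + 10 log₁₀(B) + NF
10 log₁₀(4.49×10⁸) = 86.52 dB
N = −174 + 86.52 + 9.91 = −77.57 dBm
SNR = P_sig − N = −39.5 − (−77.57) = 38.07 dB → 38.1 dB

38.1 dB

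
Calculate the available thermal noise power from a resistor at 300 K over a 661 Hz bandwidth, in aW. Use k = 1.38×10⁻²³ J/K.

2.74 aW

P_n = kTB = 1.38×10⁻²³ × 300 × 6.61×10² = 2.74×10⁻¹⁸ W = 2.74 aW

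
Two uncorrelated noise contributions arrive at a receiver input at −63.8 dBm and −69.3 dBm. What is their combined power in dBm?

Convert to linear, add, convert back:
P₁ = 4.17×10⁻¹⁰ W, P₂ = 1.17×10⁻¹⁰ W
P_tot = 5.34×10⁻¹⁰ W → 10 log₁₀(P_tot / 10⁻³) = −62.7 dBm

−62.7 dBm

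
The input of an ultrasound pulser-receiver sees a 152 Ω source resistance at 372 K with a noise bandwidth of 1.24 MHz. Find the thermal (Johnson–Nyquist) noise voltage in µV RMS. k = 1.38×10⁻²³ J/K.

V_n = √(4kTRB)
4kTRB = 4 × 1.38×10⁻²³ × 372 × 1.52×10² × 1.24×10⁶ = 3.87×10⁻¹² V²
V_n = √(3.87×10⁻¹²) = 1.97×10⁻⁶ V = 1.97 µV

1.97 µV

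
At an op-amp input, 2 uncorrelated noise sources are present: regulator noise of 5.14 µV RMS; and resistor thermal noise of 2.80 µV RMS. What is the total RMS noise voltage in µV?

Uncorrelated sources add in power (mean-square): V_tot = √(ΣV_i²)
V_tot = √[(5.14×10⁻⁶)² + (2.80×10⁻⁶)²] = 5.85×10⁻⁶ V = 5.85 µV

5.85 µV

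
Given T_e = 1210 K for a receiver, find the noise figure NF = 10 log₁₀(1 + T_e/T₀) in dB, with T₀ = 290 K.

7.14 dB

F = 1 + T_e/T₀ = 1 + 1210/290 = 5.17241
NF = 10 log₁₀(5.17241) = 7.14 dB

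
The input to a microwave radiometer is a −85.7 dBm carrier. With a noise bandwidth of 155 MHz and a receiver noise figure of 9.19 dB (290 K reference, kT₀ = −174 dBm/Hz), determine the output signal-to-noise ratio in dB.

Noise floor: N = −174 + 10 log₁₀(B) + NF
10 log₁₀(1.55×10⁸) = 81.9 dB
N = −174 + 81.9 + 9.19 = −82.91 dBm
SNR = P_sig − N = −85.7 − (−82.91) = −2.79 dB → −2.8 dB

−2.8 dB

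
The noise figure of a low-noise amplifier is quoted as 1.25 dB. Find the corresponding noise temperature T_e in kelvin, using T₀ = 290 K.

F = 10^(1.25/10) = 1.33352
T_e = (F − 1)·T₀ = (1.33352 − 1) × 290 = 96.7 K

96.7 K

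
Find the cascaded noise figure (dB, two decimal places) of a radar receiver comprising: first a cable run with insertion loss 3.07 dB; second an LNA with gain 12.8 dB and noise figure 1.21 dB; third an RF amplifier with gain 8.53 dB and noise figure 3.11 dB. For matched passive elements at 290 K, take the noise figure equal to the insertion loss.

4.46 dB

Convert to linear (a loss of L dB is a gain of −L dB): F_i = 10^(NF_i/10), G_i = 10^(G_i,dB/10)
  Stage 1: F_1 = 10^(3.07/10) = 2.028, G_1 = 10^(−3.07/10) = 0.4932
  Stage 2: F_2 = 10^(1.21/10) = 1.321, G_2 = 10^(12.8/10) = 19.05
  Stage 3: F_3 = 10^(3.11/10) = 2.046, G_3 = 10^(8.53/10) = 7.129
Friis cascade:
  F = 2.028 + (1.321 − 1)/0.4932 + (2.046 − 1)/9.397 = 2.791
NF = 10 log₁₀(2.791) = 4.46 dB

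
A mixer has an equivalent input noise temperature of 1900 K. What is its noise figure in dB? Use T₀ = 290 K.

8.78 dB

F = 1 + T_e/T₀ = 1 + 1900/290 = 7.55172
NF = 10 log₁₀(7.55172) = 8.78 dB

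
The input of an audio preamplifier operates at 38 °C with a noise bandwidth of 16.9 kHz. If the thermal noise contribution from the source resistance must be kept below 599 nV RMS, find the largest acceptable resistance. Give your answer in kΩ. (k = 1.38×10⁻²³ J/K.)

T = 38 °C + 273.15 = 311.15 K
Johnson–Nyquist: V_n = √(4kTRB) ⇒ R = V_n² / (4kTB)
4kTB = 4 × 1.38×10⁻²³ × 311.15 × 1.69×10⁴ = 2.90×10⁻¹⁶
R = (5.99×10⁻⁷)² / 2.90×10⁻¹⁶ = 1.24×10³ Ω = 1.24 kΩ

1.24 kΩ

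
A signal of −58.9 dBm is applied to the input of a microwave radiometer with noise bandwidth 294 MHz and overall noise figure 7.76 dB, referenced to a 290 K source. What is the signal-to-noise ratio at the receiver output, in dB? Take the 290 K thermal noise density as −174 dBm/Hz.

22.7 dB

Noise floor: N = −174 + 10 log₁₀(B) + NF
10 log₁₀(2.94×10⁸) = 84.68 dB
N = −174 + 84.68 + 7.76 = −81.56 dBm
SNR = P_sig − N = −58.9 − (−81.56) = 22.66 dB → 22.7 dB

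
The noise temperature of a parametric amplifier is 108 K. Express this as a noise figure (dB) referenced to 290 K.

1.37 dB

F = 1 + T_e/T₀ = 1 + 108/290 = 1.37241
NF = 10 log₁₀(1.37241) = 1.37 dB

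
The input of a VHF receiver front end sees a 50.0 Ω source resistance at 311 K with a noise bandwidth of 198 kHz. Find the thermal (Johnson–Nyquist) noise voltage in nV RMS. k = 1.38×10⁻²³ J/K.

412 nV

V_n = √(4kTRB)
4kTRB = 4 × 1.38×10⁻²³ × 311 × 5.00×10¹ × 1.98×10⁵ = 1.70×10⁻¹³ V²
V_n = √(1.70×10⁻¹³) = 4.12×10⁻⁷ V = 412 nV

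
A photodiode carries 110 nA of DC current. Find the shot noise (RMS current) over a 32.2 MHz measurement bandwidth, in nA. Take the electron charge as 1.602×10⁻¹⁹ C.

1.07 nA

I_n = √(2qI·B)
2qI·B = 2 × 1.602×10⁻¹⁹ × 1.10×10⁻⁷ × 3.22×10⁷ = 1.13×10⁻¹⁸ A²
I_n = √(1.13×10⁻¹⁸) = 1.07×10⁻⁹ A = 1.07 nA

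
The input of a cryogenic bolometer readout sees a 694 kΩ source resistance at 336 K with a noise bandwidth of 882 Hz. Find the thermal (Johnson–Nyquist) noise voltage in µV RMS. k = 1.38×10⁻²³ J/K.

V_n = √(4kTRB)
4kTRB = 4 × 1.38×10⁻²³ × 336 × 6.94×10⁵ × 8.82×10² = 1.14×10⁻¹¹ V²
V_n = √(1.14×10⁻¹¹) = 3.37×10⁻⁶ V = 3.37 µV

3.37 µV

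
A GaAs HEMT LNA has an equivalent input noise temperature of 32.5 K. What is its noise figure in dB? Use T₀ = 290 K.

0.461 dB

F = 1 + T_e/T₀ = 1 + 32.5/290 = 1.11207
NF = 10 log₁₀(1.11207) = 0.461 dB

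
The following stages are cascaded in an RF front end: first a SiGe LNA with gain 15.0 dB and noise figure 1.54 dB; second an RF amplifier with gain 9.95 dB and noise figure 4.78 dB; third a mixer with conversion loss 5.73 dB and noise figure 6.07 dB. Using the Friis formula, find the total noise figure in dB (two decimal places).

1.76 dB

Convert to linear (a loss of L dB is a gain of −L dB): F_i = 10^(NF_i/10), G_i = 10^(G_i,dB/10)
  Stage 1: F_1 = 10^(1.54/10) = 1.426, G_1 = 10^(15.0/10) = 31.62
  Stage 2: F_2 = 10^(4.78/10) = 3.006, G_2 = 10^(9.95/10) = 9.886
  Stage 3: F_3 = 10^(6.07/10) = 4.046, G_3 = 10^(−5.73/10) = 0.2673
Friis cascade:
  F = 1.426 + (3.006 − 1)/31.62 + (4.046 − 1)/312.6 = 1.499
NF = 10 log₁₀(1.499) = 1.76 dB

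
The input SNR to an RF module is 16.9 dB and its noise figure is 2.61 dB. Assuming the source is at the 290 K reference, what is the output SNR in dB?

By definition F = SNR_in/SNR_out, so in dB: SNR_out = SNR_in − NF
SNR_out = 16.9 − 2.61 = 14.29 dB

14.29 dB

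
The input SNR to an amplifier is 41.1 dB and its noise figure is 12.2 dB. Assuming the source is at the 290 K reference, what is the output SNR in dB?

28.9 dB

By definition F = SNR_in/SNR_out, so in dB: SNR_out = SNR_in − NF
SNR_out = 41.1 − 12.2 = 28.9 dB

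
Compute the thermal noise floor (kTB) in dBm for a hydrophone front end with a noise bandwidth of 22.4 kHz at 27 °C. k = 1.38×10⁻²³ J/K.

−130.3 dBm

T = 27 °C + 273.15 = 300.15 K
P_n = kTB = 1.38×10⁻²³ × 300.15 × 2.24×10⁴ = 9.28×10⁻¹⁷ W
In dBm: 10 log₁₀(9.28×10⁻¹⁷ / 10⁻³) = −130.3 dBm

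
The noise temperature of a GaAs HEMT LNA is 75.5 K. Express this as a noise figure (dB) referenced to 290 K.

1.00 dB

F = 1 + T_e/T₀ = 1 + 75.5/290 = 1.26034
NF = 10 log₁₀(1.26034) = 1.00 dB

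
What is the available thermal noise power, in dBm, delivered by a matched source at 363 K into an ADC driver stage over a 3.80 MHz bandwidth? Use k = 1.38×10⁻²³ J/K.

P_n = kTB = 1.38×10⁻²³ × 363 × 3.80×10⁶ = 1.90×10⁻¹⁴ W
In dBm: 10 log₁₀(1.90×10⁻¹⁴ / 10⁻³) = −107.2 dBm

−107.2 dBm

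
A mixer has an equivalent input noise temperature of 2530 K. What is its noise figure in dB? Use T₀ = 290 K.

F = 1 + T_e/T₀ = 1 + 2530/290 = 9.72414
NF = 10 log₁₀(9.72414) = 9.88 dB

9.88 dB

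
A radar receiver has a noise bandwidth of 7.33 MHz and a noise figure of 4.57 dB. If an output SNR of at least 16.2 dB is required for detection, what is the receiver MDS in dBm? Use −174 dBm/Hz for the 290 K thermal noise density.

Sensitivity = −174 + 10 log₁₀(B) + NF + SNR_min
= −174 + 68.65 + 4.57 + 16.2
= −84.58 dBm → −84.6 dBm

−84.6 dBm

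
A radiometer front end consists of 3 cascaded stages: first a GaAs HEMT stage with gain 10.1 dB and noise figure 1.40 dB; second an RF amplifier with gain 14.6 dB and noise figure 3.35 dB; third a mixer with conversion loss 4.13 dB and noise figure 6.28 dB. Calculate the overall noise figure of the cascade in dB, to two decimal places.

1.78 dB

Convert to linear (a loss of L dB is a gain of −L dB): F_i = 10^(NF_i/10), G_i = 10^(G_i,dB/10)
  Stage 1: F_1 = 10^(1.40/10) = 1.380, G_1 = 10^(10.1/10) = 10.23
  Stage 2: F_2 = 10^(3.35/10) = 2.163, G_2 = 10^(14.6/10) = 28.84
  Stage 3: F_3 = 10^(6.28/10) = 4.246, G_3 = 10^(−4.13/10) = 0.3864
Friis cascade:
  F = 1.380 + (2.163 − 1)/10.23 + (4.246 − 1)/295.1 = 1.505
NF = 10 log₁₀(1.505) = 1.78 dB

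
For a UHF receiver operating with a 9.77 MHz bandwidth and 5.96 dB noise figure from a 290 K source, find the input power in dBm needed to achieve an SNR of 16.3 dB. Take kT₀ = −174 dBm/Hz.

Sensitivity = −174 + 10 log₁₀(B) + NF + SNR_min
= −174 + 69.9 + 5.96 + 16.3
= −81.84 dBm → −81.8 dBm

−81.8 dBm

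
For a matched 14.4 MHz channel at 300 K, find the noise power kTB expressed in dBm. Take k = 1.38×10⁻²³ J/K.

P_n = kTB = 1.38×10⁻²³ × 300 × 1.44×10⁷ = 5.96×10⁻¹⁴ W
In dBm: 10 log₁₀(5.96×10⁻¹⁴ / 10⁻³) = −102.2 dBm

−102.2 dBm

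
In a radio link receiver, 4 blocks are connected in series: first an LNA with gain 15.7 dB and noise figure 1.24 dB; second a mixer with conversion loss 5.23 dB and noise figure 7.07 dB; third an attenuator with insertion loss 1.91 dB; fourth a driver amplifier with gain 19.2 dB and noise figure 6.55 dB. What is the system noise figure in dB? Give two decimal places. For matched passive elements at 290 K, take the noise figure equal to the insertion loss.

Convert to linear (a loss of L dB is a gain of −L dB): F_i = 10^(NF_i/10), G_i = 10^(G_i,dB/10)
  Stage 1: F_1 = 10^(1.24/10) = 1.330, G_1 = 10^(15.7/10) = 37.15
  Stage 2: F_2 = 10^(7.07/10) = 5.093, G_2 = 10^(−5.23/10) = 0.2999
  Stage 3: F_3 = 10^(1.91/10) = 1.552, G_3 = 10^(−1.91/10) = 0.6442
  Stage 4: F_4 = 10^(6.55/10) = 4.519, G_4 = 10^(19.2/10) = 83.18
Friis cascade:
  F = 1.330 + (5.093 − 1)/37.15 + (1.552 − 1)/11.14 + (4.519 − 1)/7.178 = 1.980
NF = 10 log₁₀(1.980) = 2.97 dB

2.97 dB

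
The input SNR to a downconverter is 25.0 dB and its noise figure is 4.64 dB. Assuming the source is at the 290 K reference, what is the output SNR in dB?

By definition F = SNR_in/SNR_out, so in dB: SNR_out = SNR_in − NF
SNR_out = 25.0 − 4.64 = 20.36 dB

20.36 dB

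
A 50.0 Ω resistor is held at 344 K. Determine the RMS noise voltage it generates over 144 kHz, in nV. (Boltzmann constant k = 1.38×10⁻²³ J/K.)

V_n = √(4kTRB)
4kTRB = 4 × 1.38×10⁻²³ × 344 × 5.00×10¹ × 1.44×10⁵ = 1.37×10⁻¹³ V²
V_n = √(1.37×10⁻¹³) = 3.70×10⁻⁷ V = 370 nV

370 nV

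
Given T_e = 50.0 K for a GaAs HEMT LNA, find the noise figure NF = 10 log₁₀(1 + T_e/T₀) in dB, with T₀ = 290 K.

0.691 dB

F = 1 + T_e/T₀ = 1 + 50.0/290 = 1.17241
NF = 10 log₁₀(1.17241) = 0.691 dB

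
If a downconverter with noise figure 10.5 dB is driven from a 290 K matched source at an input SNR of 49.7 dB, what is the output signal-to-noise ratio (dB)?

39.2 dB

By definition F = SNR_in/SNR_out, so in dB: SNR_out = SNR_in − NF
SNR_out = 49.7 − 10.5 = 39.2 dB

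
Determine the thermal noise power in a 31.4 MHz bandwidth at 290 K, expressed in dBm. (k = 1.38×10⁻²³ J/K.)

−99.0 dBm

P_n = kTB = 1.38×10⁻²³ × 290 × 3.14×10⁷ = 1.26×10⁻¹³ W
In dBm: 10 log₁₀(1.26×10⁻¹³ / 10⁻³) = −99.0 dBm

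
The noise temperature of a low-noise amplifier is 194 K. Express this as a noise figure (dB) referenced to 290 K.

2.22 dB

F = 1 + T_e/T₀ = 1 + 194/290 = 1.66897
NF = 10 log₁₀(1.66897) = 2.22 dB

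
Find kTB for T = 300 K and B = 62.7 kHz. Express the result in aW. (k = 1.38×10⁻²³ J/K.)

P_n = kTB = 1.38×10⁻²³ × 300 × 6.27×10⁴ = 2.60×10⁻¹⁶ W = 260 aW

260 aW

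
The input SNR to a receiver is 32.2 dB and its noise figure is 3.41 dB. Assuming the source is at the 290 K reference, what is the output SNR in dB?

By definition F = SNR_in/SNR_out, so in dB: SNR_out = SNR_in − NF
SNR_out = 32.2 − 3.41 = 28.79 dB

28.79 dB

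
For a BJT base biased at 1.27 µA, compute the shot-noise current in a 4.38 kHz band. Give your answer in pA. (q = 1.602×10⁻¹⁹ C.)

I_n = √(2qI·B)
2qI·B = 2 × 1.602×10⁻¹⁹ × 1.27×10⁻⁶ × 4.38×10³ = 1.78×10⁻²¹ A²
I_n = √(1.78×10⁻²¹) = 4.22×10⁻¹¹ A = 42.2 pA

42.2 pA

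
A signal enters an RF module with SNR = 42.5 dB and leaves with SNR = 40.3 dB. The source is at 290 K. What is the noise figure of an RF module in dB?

NF (dB) = SNR_in(dB) − SNR_out(dB) when the source is at T₀
NF = 42.5 − 40.3 = 2.2 dB

2.2 dB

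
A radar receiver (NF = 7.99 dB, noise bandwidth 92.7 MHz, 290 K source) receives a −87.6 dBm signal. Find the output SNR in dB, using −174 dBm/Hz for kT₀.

Noise floor: N = −174 + 10 log₁₀(B) + NF
10 log₁₀(9.27×10⁷) = 79.67 dB
N = −174 + 79.67 + 7.99 = −86.34 dBm
SNR = P_sig − N = −87.6 − (−86.34) = −1.26 dB → −1.3 dB

−1.3 dB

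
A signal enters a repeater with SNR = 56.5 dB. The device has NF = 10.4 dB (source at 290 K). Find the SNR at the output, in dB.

By definition F = SNR_in/SNR_out, so in dB: SNR_out = SNR_in − NF
SNR_out = 56.5 − 10.4 = 46.1 dB

46.1 dB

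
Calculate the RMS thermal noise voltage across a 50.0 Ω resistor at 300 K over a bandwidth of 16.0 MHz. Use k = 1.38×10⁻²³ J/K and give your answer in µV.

3.64 µV

V_n = √(4kTRB)
4kTRB = 4 × 1.38×10⁻²³ × 300 × 5.00×10¹ × 1.60×10⁷ = 1.32×10⁻¹¹ V²
V_n = √(1.32×10⁻¹¹) = 3.64×10⁻⁶ V = 3.64 µV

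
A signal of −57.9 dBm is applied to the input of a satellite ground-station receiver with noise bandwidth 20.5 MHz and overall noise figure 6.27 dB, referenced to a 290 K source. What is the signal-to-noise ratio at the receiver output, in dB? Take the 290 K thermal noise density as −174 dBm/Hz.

Noise floor: N = −174 + 10 log₁₀(B) + NF
10 log₁₀(2.05×10⁷) = 73.12 dB
N = −174 + 73.12 + 6.27 = −94.61 dBm
SNR = P_sig − N = −57.9 − (−94.61) = 36.71 dB → 36.7 dB

36.7 dB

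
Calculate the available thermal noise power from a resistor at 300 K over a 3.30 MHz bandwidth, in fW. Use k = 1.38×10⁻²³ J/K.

P_n = kTB = 1.38×10⁻²³ × 300 × 3.30×10⁶ = 1.37×10⁻¹⁴ W = 13.7 fW

13.7 fW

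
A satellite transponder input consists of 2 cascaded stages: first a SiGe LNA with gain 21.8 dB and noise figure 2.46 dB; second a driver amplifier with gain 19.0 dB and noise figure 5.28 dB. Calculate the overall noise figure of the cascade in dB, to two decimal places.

2.50 dB

Convert to linear (a loss of L dB is a gain of −L dB): F_i = 10^(NF_i/10), G_i = 10^(G_i,dB/10)
  Stage 1: F_1 = 10^(2.46/10) = 1.762, G_1 = 10^(21.8/10) = 151.4
  Stage 2: F_2 = 10^(5.28/10) = 3.373, G_2 = 10^(19.0/10) = 79.43
Friis cascade:
  F = 1.762 + (3.373 − 1)/151.4 = 1.778
NF = 10 log₁₀(1.778) = 2.50 dB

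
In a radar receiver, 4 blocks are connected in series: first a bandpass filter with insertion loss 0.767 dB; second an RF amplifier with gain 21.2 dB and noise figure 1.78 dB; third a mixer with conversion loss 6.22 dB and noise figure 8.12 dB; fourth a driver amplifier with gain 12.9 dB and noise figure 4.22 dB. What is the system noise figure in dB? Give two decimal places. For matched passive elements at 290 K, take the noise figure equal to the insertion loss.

2.81 dB

Convert to linear (a loss of L dB is a gain of −L dB): F_i = 10^(NF_i/10), G_i = 10^(G_i,dB/10)
  Stage 1: F_1 = 10^(0.767/10) = 1.193, G_1 = 10^(−0.767/10) = 0.8381
  Stage 2: F_2 = 10^(1.78/10) = 1.507, G_2 = 10^(21.2/10) = 131.8
  Stage 3: F_3 = 10^(8.12/10) = 6.486, G_3 = 10^(−6.22/10) = 0.2388
  Stage 4: F_4 = 10^(4.22/10) = 2.642, G_4 = 10^(12.9/10) = 19.50
Friis cascade:
  F = 1.193 + (1.507 − 1)/0.8381 + (6.486 − 1)/110.5 + (2.642 − 1)/26.38 = 1.910
NF = 10 log₁₀(1.910) = 2.81 dB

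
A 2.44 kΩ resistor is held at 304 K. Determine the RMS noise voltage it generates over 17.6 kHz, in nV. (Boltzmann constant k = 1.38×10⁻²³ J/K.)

V_n = √(4kTRB)
4kTRB = 4 × 1.38×10⁻²³ × 304 × 2.44×10³ × 1.76×10⁴ = 7.21×10⁻¹³ V²
V_n = √(7.21×10⁻¹³) = 8.49×10⁻⁷ V = 849 nV

849 nV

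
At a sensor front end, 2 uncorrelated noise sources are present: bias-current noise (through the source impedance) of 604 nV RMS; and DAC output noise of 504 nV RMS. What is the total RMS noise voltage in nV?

787 nV

Uncorrelated sources add in power (mean-square): V_tot = √(ΣV_i²)
V_tot = √[(6.04×10⁻⁷)² + (5.04×10⁻⁷)²] = 7.87×10⁻⁷ V = 787 nV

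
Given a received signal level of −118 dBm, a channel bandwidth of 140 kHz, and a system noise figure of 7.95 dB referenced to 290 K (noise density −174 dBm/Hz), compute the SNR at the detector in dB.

−3.4 dB

Noise floor: N = −174 + 10 log₁₀(B) + NF
10 log₁₀(1.40×10⁵) = 51.46 dB
N = −174 + 51.46 + 7.95 = −114.59 dBm
SNR = P_sig − N = −118 − (−114.59) = −3.41 dB → −3.4 dB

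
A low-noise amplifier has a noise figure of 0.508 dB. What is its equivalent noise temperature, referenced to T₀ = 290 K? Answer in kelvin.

36.0 K

F = 10^(0.508/10) = 1.12409
T_e = (F − 1)·T₀ = (1.12409 − 1) × 290 = 36.0 K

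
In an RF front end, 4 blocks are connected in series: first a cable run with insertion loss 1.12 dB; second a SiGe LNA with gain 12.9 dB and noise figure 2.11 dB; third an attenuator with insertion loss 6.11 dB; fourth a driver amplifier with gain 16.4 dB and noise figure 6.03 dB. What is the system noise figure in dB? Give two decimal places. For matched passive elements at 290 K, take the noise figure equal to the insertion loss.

Convert to linear (a loss of L dB is a gain of −L dB): F_i = 10^(NF_i/10), G_i = 10^(G_i,dB/10)
  Stage 1: F_1 = 10^(1.12/10) = 1.294, G_1 = 10^(−1.12/10) = 0.7727
  Stage 2: F_2 = 10^(2.11/10) = 1.626, G_2 = 10^(12.9/10) = 19.50
  Stage 3: F_3 = 10^(6.11/10) = 4.083, G_3 = 10^(−6.11/10) = 0.2449
  Stage 4: F_4 = 10^(6.03/10) = 4.009, G_4 = 10^(16.4/10) = 43.65
Friis cascade:
  F = 1.294 + (1.626 − 1)/0.7727 + (4.083 − 1)/15.07 + (4.009 − 1)/3.690 = 3.124
NF = 10 log₁₀(3.124) = 4.95 dB

4.95 dB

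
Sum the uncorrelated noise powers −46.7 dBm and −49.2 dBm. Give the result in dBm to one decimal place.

Convert to linear, add, convert back:
P₁ = 2.14×10⁻⁸ W, P₂ = 1.20×10⁻⁸ W
P_tot = 3.34×10⁻⁸ W → 10 log₁₀(P_tot / 10⁻³) = −44.8 dBm

−44.8 dBm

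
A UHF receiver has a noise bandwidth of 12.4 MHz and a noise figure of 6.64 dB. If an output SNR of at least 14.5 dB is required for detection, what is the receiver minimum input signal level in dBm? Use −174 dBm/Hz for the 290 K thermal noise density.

Sensitivity = −174 + 10 log₁₀(B) + NF + SNR_min
= −174 + 70.93 + 6.64 + 14.5
= −81.93 dBm → −81.9 dBm

−81.9 dBm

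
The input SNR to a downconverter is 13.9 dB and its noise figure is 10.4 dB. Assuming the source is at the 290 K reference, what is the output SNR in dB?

By definition F = SNR_in/SNR_out, so in dB: SNR_out = SNR_in − NF
SNR_out = 13.9 − 10.4 = 3.5 dB

3.5 dB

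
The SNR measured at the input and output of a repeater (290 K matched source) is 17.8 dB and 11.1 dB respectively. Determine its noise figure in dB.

6.7 dB

NF (dB) = SNR_in(dB) − SNR_out(dB) when the source is at T₀
NF = 17.8 − 11.1 = 6.7 dB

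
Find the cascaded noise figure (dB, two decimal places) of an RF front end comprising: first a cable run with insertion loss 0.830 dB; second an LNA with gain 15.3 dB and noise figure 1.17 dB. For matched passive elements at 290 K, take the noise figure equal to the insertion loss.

2.00 dB

Convert to linear (a loss of L dB is a gain of −L dB): F_i = 10^(NF_i/10), G_i = 10^(G_i,dB/10)
  Stage 1: F_1 = 10^(0.830/10) = 1.211, G_1 = 10^(−0.830/10) = 0.8260
  Stage 2: F_2 = 10^(1.17/10) = 1.309, G_2 = 10^(15.3/10) = 33.88
Friis cascade:
  F = 1.211 + (1.309 − 1)/0.8260 = 1.585
NF = 10 log₁₀(1.585) = 2.00 dB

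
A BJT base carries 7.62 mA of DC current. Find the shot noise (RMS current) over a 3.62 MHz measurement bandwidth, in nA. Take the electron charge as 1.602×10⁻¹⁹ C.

I_n = √(2qI·B)
2qI·B = 2 × 1.602×10⁻¹⁹ × 7.62×10⁻³ × 3.62×10⁶ = 8.84×10⁻¹⁵ A²
I_n = √(8.84×10⁻¹⁵) = 9.40×10⁻⁸ A = 94.0 nA

94.0 nA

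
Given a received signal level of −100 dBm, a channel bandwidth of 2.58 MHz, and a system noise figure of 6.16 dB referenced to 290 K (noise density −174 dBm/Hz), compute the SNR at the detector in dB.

Noise floor: N = −174 + 10 log₁₀(B) + NF
10 log₁₀(2.58×10⁶) = 64.12 dB
N = −174 + 64.12 + 6.16 = −103.72 dBm
SNR = P_sig − N = −100 − (−103.72) = 3.72 dB → 3.7 dB

3.7 dB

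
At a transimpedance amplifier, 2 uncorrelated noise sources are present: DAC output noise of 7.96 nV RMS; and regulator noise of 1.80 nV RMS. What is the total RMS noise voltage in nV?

Uncorrelated sources add in power (mean-square): V_tot = √(ΣV_i²)
V_tot = √[(7.96×10⁻⁹)² + (1.80×10⁻⁹)²] = 8.16×10⁻⁹ V = 8.16 nV

8.16 nV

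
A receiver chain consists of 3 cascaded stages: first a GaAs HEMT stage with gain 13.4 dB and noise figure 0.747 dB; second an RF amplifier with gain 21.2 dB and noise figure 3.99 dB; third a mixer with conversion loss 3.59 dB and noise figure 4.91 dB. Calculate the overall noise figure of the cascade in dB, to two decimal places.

0.99 dB

Convert to linear (a loss of L dB is a gain of −L dB): F_i = 10^(NF_i/10), G_i = 10^(G_i,dB/10)
  Stage 1: F_1 = 10^(0.747/10) = 1.188, G_1 = 10^(13.4/10) = 21.88
  Stage 2: F_2 = 10^(3.99/10) = 2.506, G_2 = 10^(21.2/10) = 131.8
  Stage 3: F_3 = 10^(4.91/10) = 3.097, G_3 = 10^(−3.59/10) = 0.4375
Friis cascade:
  F = 1.188 + (2.506 − 1)/21.88 + (3.097 − 1)/2884 = 1.257
NF = 10 log₁₀(1.257) = 0.99 dB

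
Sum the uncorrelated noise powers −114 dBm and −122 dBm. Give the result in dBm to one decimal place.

−113.4 dBm

Convert to linear, add, convert back:
P₁ = 3.98×10⁻¹⁵ W, P₂ = 6.31×10⁻¹⁶ W
P_tot = 4.61×10⁻¹⁵ W → 10 log₁₀(P_tot / 10⁻³) = −113.4 dBm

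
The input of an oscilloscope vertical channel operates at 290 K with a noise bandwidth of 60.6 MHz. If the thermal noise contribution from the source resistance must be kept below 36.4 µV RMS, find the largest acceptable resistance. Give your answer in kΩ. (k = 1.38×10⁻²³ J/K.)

1.37 kΩ

Johnson–Nyquist: V_n = √(4kTRB) ⇒ R = V_n² / (4kTB)
4kTB = 4 × 1.38×10⁻²³ × 290 × 6.06×10⁷ = 9.70×10⁻¹³
R = (3.64×10⁻⁵)² / 9.70×10⁻¹³ = 1.37×10³ Ω = 1.37 kΩ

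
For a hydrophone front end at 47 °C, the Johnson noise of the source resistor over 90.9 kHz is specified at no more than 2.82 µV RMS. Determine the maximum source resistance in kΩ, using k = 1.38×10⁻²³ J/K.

4.95 kΩ

T = 47 °C + 273.15 = 320.15 K
Johnson–Nyquist: V_n = √(4kTRB) ⇒ R = V_n² / (4kTB)
4kTB = 4 × 1.38×10⁻²³ × 320.15 × 9.09×10⁴ = 1.61×10⁻¹⁵
R = (2.82×10⁻⁶)² / 1.61×10⁻¹⁵ = 4.95×10³ Ω = 4.95 kΩ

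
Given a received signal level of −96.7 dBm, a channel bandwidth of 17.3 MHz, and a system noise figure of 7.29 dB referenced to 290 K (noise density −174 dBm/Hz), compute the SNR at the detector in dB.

Noise floor: N = −174 + 10 log₁₀(B) + NF
10 log₁₀(1.73×10⁷) = 72.38 dB
N = −174 + 72.38 + 7.29 = −94.33 dBm
SNR = P_sig − N = −96.7 − (−94.33) = −2.37 dB → −2.4 dB

−2.4 dB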